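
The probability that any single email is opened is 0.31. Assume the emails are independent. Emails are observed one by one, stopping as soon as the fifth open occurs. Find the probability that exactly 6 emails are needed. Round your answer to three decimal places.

Y = trial on which the fifth success occurs; negative binomial, r=5, p=0.31.
P(Y=6) = C(5,4) · p^5 · (1−p)^1
= 5 · 0.0028629 · 0.69 = 0.00988

0.010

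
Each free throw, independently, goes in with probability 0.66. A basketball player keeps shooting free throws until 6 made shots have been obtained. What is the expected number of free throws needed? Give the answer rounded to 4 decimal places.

Y = total free throws until the sixth success; negative binomial with r=6, p=0.66.
E[Y] = r / p = 6 / 0.66 = 9.090909

9.0909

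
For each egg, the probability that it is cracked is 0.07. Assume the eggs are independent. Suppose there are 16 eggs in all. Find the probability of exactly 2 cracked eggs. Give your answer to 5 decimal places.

0.21288

X ~ Binomial(n=16, p=0.07).
P(X=2) = C(16,2) · p^2 · (1−p)^14
= 120 · 0.0049 · 0.36204 = 0.2128818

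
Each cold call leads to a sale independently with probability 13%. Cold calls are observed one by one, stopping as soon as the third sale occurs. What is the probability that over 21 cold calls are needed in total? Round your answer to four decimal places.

0.4739

Needing more than 21 cold calls ⇔ fewer than 3 successes in the first 21. With X ~ Binomial(21, 0.13), P(Y > 21) = P(X ≤ 2).
  k=0: C(21,0)·0.13^0·0.87^21 = 0.053691
  k=1: C(21,1)·0.13^1·0.87^20 = 0.168480
  k=2: C(21,2)·0.13^2·0.87^19 = 0.251751
P(X ≤ 2) = 0.473922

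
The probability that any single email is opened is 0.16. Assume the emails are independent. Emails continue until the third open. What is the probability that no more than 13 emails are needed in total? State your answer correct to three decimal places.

Finishing within 13 emails ⇔ at least 3 successes in the first 13. With X ~ Binomial(13, 0.16), P(Y ≤ 13) = 1 − P(X ≤ 2).
  k=0: C(13,0)·0.16^0·0.84^13 = 0.10366
  k=1: C(13,1)·0.16^1·0.84^12 = 0.25669
  k=2: C(13,2)·0.16^2·0.84^11 = 0.29336
1 − 0.65372 = 0.34628

0.346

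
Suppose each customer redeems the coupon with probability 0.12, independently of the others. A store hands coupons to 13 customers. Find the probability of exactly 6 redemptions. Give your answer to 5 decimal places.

0.00209

X ~ Binomial(n=13, p=0.12).
P(X=6) = C(13,6) · p^6 · (1−p)^7
= 1716 · 2.986e-06 · 0.40868 = 0.0020940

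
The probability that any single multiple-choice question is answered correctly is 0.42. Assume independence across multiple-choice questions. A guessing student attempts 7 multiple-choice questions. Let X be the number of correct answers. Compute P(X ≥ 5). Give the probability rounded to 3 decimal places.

0.117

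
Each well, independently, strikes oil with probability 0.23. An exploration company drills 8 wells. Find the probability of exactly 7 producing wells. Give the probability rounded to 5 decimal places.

0.00021

X ~ Binomial(n=8, p=0.23).
P(X=7) = C(8,7) · p^7 · (1−p)^1
= 8 · 3.4048e-05 · 0.77 = 0.0002097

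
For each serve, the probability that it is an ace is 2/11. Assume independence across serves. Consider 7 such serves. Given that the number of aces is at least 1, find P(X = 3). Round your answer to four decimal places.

0.1249

X ~ Binomial(7, 0.181818). Want P(X=3 | X≥1) = P(X=3) / P(X≥1).
P(X=3) = C(7,3)·0.181818^3·0.818182^4 = 0.094271
P(X≥1) = 1 − 0.245442 = 0.754558
Ratio = 0.094271 / 0.754558 = 0.124936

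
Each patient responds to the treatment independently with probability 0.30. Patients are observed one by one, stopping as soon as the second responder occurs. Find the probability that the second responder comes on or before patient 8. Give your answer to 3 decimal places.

0.745

Finishing within 8 patients ⇔ at least 2 successes in the first 8. With X ~ Binomial(8, 0.30), P(Y ≤ 8) = 1 − P(X ≤ 1).
  k=0: C(8,0)·0.30^0·0.70^8 = 0.05765
  k=1: C(8,1)·0.30^1·0.70^7 = 0.19765
1 − 0.25530 = 0.74470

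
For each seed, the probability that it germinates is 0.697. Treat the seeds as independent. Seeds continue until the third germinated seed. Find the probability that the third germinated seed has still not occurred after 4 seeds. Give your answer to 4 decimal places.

Needing more than 4 seeds ⇔ fewer than 3 successes in the first 4. With X ~ Binomial(4, 0.697), P(Y > 4) = P(X ≤ 2).
  k=0: C(4,0)·0.697^0·0.303^4 = 0.008429
  k=1: C(4,1)·0.697^1·0.303^3 = 0.077557
  k=2: C(4,2)·0.697^2·0.303^2 = 0.267610
P(X ≤ 2) = 0.353596

0.3536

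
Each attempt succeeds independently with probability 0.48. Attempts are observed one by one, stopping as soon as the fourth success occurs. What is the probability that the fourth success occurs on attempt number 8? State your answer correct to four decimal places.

Y = trial on which the fourth success occurs; negative binomial, r=4, p=0.48.
P(Y=8) = C(7,3) · p^4 · (1−p)^4
= 35 · 0.053084 · 0.073116 = 0.135846

0.1358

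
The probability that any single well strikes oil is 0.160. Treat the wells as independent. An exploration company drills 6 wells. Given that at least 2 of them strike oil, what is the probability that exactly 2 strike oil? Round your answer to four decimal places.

0.7733

X ~ Binomial(6, 0.16). Want P(X=2 | X≥2) = P(X=2) / P(X≥2).
P(X=2) = C(6,2)·0.16^2·0.84^4 = 0.191183
P(X≥2) = 1 − 0.351298 − 0.401483 = 0.247219
Ratio = 0.191183 / 0.247219 = 0.773335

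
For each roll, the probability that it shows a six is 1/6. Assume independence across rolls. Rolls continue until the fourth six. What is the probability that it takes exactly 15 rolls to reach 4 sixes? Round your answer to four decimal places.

0.0378

Y = trial on which the fourth success occurs; negative binomial, r=4, p=0.166667.
P(Y=15) = C(14,3) · p^4 · (1−p)^11
= 364 · 0.0007716 · 0.13459 = 0.037801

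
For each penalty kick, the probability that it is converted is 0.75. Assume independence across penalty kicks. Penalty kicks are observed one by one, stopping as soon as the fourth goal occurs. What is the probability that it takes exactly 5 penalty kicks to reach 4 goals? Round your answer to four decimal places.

Y = trial on which the fourth success occurs; negative binomial, r=4, p=0.75.
P(Y=5) = C(4,3) · p^4 · (1−p)^1
= 4 · 0.31641 · 0.25 = 0.316406

0.3164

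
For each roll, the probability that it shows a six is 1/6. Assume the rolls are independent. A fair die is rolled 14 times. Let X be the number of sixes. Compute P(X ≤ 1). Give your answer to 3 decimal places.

0.296

X ~ Binomial(14, 0.166667); P(X ≤ 1) = Σ C(14,k) p^k (1−p)^(14−k) over k:
  k=0: C(14,0)·0.166667^0·0.833333^14 = 0.07789
  k=1: C(14,1)·0.166667^1·0.833333^13 = 0.21808
Total = 0.29597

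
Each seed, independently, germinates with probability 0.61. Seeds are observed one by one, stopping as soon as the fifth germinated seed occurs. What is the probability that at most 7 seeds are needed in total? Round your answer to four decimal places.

Finishing within 7 seeds ⇔ at least 5 successes in the first 7. With X ~ Binomial(7, 0.61), P(Y ≤ 7) = 1 − P(X ≤ 4).
  k=0: C(7,0)·0.61^0·0.39^7 = 0.001372
  k=1: C(7,1)·0.61^1·0.39^6 = 0.015025
  k=2: C(7,2)·0.61^2·0.39^5 = 0.070502
  k=3: C(7,3)·0.61^3·0.39^4 = 0.183788
  k=4: C(7,4)·0.61^4·0.39^3 = 0.287463
1 − 0.558149 = 0.441851

0.4419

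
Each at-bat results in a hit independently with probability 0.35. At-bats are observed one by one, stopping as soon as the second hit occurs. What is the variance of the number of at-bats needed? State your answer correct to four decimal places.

10.6122

Y = total at-bats until the second success; negative binomial with r=2, p=0.35.
Var(Y) = r(1−p)/p² = 2·0.65 / 0.35² = 10.612245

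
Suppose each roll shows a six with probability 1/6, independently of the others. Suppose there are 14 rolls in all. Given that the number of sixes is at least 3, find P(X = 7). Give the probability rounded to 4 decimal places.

0.0081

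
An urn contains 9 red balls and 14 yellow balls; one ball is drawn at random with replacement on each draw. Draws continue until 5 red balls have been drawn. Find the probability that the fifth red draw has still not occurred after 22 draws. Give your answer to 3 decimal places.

Needing more than 22 draws ⇔ fewer than 5 successes in the first 22. With X ~ Binomial(22, 0.391304), P(Y > 22) = P(X ≤ 4).
  k=0: C(22,0)·0.391304^0·0.608696^22 = 0.00002
  k=1: C(22,1)·0.391304^1·0.608696^21 = 0.00026
  k=2: C(22,2)·0.391304^2·0.608696^20 = 0.00172
  k=3: C(22,3)·0.391304^3·0.608696^19 = 0.00739
  k=4: C(22,4)·0.391304^4·0.608696^18 = 0.02257
P(X ≤ 4) = 0.03196

0.032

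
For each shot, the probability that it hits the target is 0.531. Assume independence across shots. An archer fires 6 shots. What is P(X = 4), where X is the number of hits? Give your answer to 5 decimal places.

0.26231

X ~ Binomial(n=6, p=0.531).
P(X=4) = C(6,4) · p^4 · (1−p)^2
= 15 · 0.079502 · 0.21996 = 0.2623101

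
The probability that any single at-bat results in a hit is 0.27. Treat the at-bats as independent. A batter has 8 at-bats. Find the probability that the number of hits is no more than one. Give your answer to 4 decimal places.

0.3193

X ~ Binomial(8, 0.27); P(X ≤ 1) = Σ C(8,k) p^k (1−p)^(8−k) over k:
  k=0: C(8,0)·0.27^0·0.73^8 = 0.080646
  k=1: C(8,1)·0.27^1·0.73^7 = 0.238624
Total = 0.319270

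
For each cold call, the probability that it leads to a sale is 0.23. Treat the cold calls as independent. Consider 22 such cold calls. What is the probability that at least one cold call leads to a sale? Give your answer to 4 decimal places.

0.9968

P(at least one) = 1 − P(none) = 1 − (1 − 0.23)^22
= 1 − 0.003183 = 0.996817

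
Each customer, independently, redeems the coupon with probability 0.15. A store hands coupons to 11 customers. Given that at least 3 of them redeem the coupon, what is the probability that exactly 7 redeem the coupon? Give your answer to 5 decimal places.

0.00133

X ~ Binomial(11, 0.15). Want P(X=7 | X≥3) = P(X=7) / P(X≥3).
P(X=7) = C(11,7)·0.15^7·0.85^4 = 0.0002943
P(X≥3) = 1 − 0.1673432 − 0.3248428 − 0.2866260 = 0.2211880
Ratio = 0.0002943 / 0.2211880 = 0.0013307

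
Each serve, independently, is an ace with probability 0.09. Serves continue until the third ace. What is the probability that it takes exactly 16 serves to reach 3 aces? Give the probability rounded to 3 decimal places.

Y = trial on which the third success occurs; negative binomial, r=3, p=0.09.
P(Y=16) = C(15,2) · p^3 · (1−p)^13
= 105 · 0.000729 · 0.29345 = 0.02246

0.022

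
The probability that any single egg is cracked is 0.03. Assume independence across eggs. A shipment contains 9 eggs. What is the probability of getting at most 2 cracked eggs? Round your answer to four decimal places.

X ~ Binomial(9, 0.03); P(X ≤ 2) = Σ C(9,k) p^k (1−p)^(9−k) over k:
  k=0: C(9,0)·0.03^0·0.97^9 = 0.760231
  k=1: C(9,1)·0.03^1·0.97^8 = 0.211611
  k=2: C(9,2)·0.03^2·0.97^7 = 0.026179
Total = 0.998020

0.9980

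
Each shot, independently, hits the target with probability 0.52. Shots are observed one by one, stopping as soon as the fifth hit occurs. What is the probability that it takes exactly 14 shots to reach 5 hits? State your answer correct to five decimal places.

0.03677

Y = trial on which the fifth success occurs; negative binomial, r=5, p=0.52.
P(Y=14) = C(13,4) · p^5 · (1−p)^9
= 715 · 0.03802 · 0.0013526 = 0.0367700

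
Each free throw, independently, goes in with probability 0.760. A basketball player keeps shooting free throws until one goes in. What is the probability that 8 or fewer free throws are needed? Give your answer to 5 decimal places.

0.99999

Y = number of free throws to the first success; geometric, p = 0.76.
P(Y ≤ 8) = 1 − (1−p)^8 = 1 − 0.0000110 = 0.9999890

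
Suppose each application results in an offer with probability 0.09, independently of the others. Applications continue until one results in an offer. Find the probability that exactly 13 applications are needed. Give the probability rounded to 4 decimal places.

Geometric (trials to first success), p = 0.09.
P(Y = 13) = (1−p)^12 · p = 0.32248 · 0.09 = 0.029023

0.0290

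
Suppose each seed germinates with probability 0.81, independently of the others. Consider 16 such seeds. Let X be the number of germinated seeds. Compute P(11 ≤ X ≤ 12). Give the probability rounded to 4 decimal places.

0.2957

X ~ Binomial(16, 0.81); P(11 ≤ X ≤ 12) = Σ C(16,k) p^k (1−p)^(16−k) over k:
  k=11: C(16,11)·0.81^11·0.19^5 = 0.106509
  k=12: C(16,12)·0.81^12·0.19^4 = 0.189193
Total = 0.295702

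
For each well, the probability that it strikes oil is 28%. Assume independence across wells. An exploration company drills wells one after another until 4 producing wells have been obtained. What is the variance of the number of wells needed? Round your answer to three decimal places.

Y = total wells until the fourth success; negative binomial with r=4, p=0.28.
Var(Y) = r(1−p)/p² = 4·0.72 / 0.28² = 36.73469

36.735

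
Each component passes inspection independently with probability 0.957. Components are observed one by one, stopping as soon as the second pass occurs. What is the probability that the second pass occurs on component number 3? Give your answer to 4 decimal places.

Y = trial on which the second success occurs; negative binomial, r=2, p=0.957.
P(Y=3) = C(2,1) · p^2 · (1−p)^1
= 2 · 0.91585 · 0.043 = 0.078763

0.0788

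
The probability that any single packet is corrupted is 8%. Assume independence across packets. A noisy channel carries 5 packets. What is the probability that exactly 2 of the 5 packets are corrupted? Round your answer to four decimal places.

0.0498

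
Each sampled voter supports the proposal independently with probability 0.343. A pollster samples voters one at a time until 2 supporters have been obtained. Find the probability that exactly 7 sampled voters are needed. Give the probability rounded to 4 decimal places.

Y = trial on which the second success occurs; negative binomial, r=2, p=0.343.
P(Y=7) = C(6,1) · p^2 · (1−p)^5
= 6 · 0.11765 · 0.12241 = 0.086410

0.0864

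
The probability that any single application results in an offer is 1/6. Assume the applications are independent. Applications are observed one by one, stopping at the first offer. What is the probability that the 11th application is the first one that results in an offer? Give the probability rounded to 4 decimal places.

0.0269

Geometric (trials to first success), p = 0.166667.
P(Y = 11) = (1−p)^10 · p = 0.16151 · 0.166667 = 0.026918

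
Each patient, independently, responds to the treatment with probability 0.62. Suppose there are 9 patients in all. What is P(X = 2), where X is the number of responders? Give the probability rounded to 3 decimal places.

X ~ Binomial(n=9, p=0.62).
P(X=2) = C(9,2) · p^2 · (1−p)^7
= 36 · 0.3844 · 0.0011442 = 0.01583

0.016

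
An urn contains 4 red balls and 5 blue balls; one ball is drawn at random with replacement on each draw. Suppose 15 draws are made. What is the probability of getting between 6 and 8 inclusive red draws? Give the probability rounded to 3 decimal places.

X ~ Binomial(15, 0.444444); P(6 ≤ X ≤ 8) = Σ C(15,k) p^k (1−p)^(15−k) over k:
  k=6: C(15,6)·0.444444^6·0.555556^9 = 0.19447
  k=7: C(15,7)·0.444444^7·0.555556^8 = 0.20003
  k=8: C(15,8)·0.444444^8·0.555556^7 = 0.16002
Total = 0.55452

0.555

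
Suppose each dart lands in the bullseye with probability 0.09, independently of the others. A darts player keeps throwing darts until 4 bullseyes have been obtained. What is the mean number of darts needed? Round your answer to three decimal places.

44.444

Y = total darts until the fourth success; negative binomial with r=4, p=0.09.
E[Y] = r / p = 4 / 0.09 = 44.44444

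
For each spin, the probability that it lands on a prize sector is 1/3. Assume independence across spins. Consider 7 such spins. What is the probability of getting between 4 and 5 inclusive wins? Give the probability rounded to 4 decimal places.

0.1664

X ~ Binomial(7, 0.333333); P(4 ≤ X ≤ 5) = Σ C(7,k) p^k (1−p)^(7−k) over k:
  k=4: C(7,4)·0.333333^4·0.666667^3 = 0.128029
  k=5: C(7,5)·0.333333^5·0.666667^2 = 0.038409
Total = 0.166438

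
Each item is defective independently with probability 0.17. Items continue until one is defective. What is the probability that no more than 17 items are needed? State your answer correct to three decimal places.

Y = number of items to the first success; geometric, p = 0.17.
P(Y ≤ 17) = 1 − (1−p)^17 = 1 − 0.04210 = 0.95790

0.958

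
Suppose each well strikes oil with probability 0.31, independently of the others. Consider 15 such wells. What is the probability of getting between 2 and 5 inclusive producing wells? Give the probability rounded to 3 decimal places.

0.662

X ~ Binomial(15, 0.31); P(2 ≤ X ≤ 5) = Σ C(15,k) p^k (1−p)^(15−k) over k:
  k=2: C(15,2)·0.31^2·0.69^13 = 0.08109
  k=3: C(15,3)·0.31^3·0.69^12 = 0.15786
  k=4: C(15,4)·0.31^4·0.69^11 = 0.21277
  k=5: C(15,5)·0.31^5·0.69^10 = 0.21031
Total = 0.66203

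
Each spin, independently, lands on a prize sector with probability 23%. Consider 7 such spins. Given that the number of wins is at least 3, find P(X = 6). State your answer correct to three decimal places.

0.004

X ~ Binomial(7, 0.23). Want P(X=6 | X≥3) = P(X=6) / P(X≥3).
P(X=6) = C(7,6)·0.23^6·0.77^1 = 0.00080
P(X≥3) = 1 − 0.16049 − 0.33556 − 0.30070 = 0.20326
Ratio = 0.00080 / 0.20326 = 0.00393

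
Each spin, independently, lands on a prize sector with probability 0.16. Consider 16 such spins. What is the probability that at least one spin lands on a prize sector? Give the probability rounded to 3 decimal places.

P(at least one) = 1 − P(none) = 1 − (1 − 0.16)^16
= 1 − 0.06144 = 0.93856

0.939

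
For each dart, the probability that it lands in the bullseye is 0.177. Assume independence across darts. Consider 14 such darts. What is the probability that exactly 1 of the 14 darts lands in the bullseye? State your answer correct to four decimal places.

0.1969

X ~ Binomial(n=14, p=0.177).
P(X=1) = C(14,1) · p^1 · (1−p)^13
= 14 · 0.177 · 0.079469 = 0.196924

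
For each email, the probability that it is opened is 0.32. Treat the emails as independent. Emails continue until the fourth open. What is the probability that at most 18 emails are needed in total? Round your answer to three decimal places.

0.876

Finishing within 18 emails ⇔ at least 4 successes in the first 18. With X ~ Binomial(18, 0.32), P(Y ≤ 18) = 1 − P(X ≤ 3).
  k=0: C(18,0)·0.32^0·0.68^18 = 0.00097
  k=1: C(18,1)·0.32^1·0.68^17 = 0.00819
  k=2: C(18,2)·0.32^2·0.68^16 = 0.03274
  k=3: C(18,3)·0.32^3·0.68^15 = 0.08218
1 − 0.12408 = 0.87592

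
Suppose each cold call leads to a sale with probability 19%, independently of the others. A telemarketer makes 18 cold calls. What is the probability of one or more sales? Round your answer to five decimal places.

P(at least one) = 1 − P(none) = 1 − (1 − 0.19)^18
= 1 − 0.0225284 = 0.9774716

0.97747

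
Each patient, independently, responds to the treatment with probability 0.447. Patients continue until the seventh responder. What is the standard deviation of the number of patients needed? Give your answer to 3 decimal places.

Y = total patients until the seventh success; negative binomial with r=7, p=0.447.
SD(Y) = √[r(1−p)/p²] = √(19.37350) = 4.40153

4.402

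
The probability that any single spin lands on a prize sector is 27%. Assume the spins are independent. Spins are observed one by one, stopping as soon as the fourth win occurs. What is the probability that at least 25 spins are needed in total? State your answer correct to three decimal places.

0.079

Needing more than 24 spins ⇔ fewer than 4 successes in the first 24. With X ~ Binomial(24, 0.27), P(Y > 24) = P(X ≤ 3).
  k=0: C(24,0)·0.27^0·0.73^24 = 0.00052
  k=1: C(24,1)·0.27^1·0.73^23 = 0.00466
  k=2: C(24,2)·0.27^2·0.73^22 = 0.01980
  k=3: C(24,3)·0.27^3·0.73^21 = 0.05371
P(X ≤ 3) = 0.07870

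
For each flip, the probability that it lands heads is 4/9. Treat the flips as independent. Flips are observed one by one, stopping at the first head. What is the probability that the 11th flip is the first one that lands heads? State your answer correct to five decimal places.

0.00124

Geometric (trials to first success), p = 0.444444.
P(Y = 11) = (1−p)^10 · p = 0.0028008 · 0.444444 = 0.0012448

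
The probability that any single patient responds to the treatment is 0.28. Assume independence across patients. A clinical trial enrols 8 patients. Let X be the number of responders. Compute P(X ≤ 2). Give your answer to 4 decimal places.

0.6027

X ~ Binomial(8, 0.28); P(X ≤ 2) = Σ C(8,k) p^k (1−p)^(8−k) over k:
  k=0: C(8,0)·0.28^0·0.72^8 = 0.072220
  k=1: C(8,1)·0.28^1·0.72^7 = 0.224686
  k=2: C(8,2)·0.28^2·0.72^6 = 0.305822
Total = 0.602728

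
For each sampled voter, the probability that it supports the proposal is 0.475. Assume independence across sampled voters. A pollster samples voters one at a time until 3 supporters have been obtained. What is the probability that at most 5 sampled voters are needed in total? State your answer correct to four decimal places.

Finishing within 5 sampled voters ⇔ at least 3 successes in the first 5. With X ~ Binomial(5, 0.475), P(Y ≤ 5) = 1 − P(X ≤ 2).
  k=0: C(5,0)·0.475^0·0.525^5 = 0.039884
  k=1: C(5,1)·0.475^1·0.525^4 = 0.180427
  k=2: C(5,2)·0.475^2·0.525^3 = 0.326486
1 − 0.546797 = 0.453203

0.4532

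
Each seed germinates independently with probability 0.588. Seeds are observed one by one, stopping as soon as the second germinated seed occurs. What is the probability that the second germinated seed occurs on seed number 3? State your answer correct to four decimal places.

0.2849

Y = trial on which the second success occurs; negative binomial, r=2, p=0.588.
P(Y=3) = C(2,1) · p^2 · (1−p)^1
= 2 · 0.34574 · 0.412 = 0.284893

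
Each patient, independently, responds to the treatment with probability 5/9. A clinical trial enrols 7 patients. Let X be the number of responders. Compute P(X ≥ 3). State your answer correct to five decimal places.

0.85420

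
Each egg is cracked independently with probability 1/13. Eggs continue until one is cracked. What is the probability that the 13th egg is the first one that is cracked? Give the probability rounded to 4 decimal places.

Geometric (trials to first success), p = 0.076923.
P(Y = 13) = (1−p)^12 · p = 0.3827 · 0.076923 = 0.029438

0.0294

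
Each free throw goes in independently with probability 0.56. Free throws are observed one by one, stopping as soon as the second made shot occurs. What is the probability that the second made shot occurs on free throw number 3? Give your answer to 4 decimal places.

0.2760

Y = trial on which the second success occurs; negative binomial, r=2, p=0.56.
P(Y=3) = C(2,1) · p^2 · (1−p)^1
= 2 · 0.3136 · 0.44 = 0.275968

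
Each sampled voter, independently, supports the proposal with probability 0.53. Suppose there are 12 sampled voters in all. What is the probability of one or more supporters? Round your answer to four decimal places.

0.9999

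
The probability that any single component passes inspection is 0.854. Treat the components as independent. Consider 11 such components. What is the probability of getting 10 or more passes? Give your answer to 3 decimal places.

0.508

X ~ Binomial(11, 0.854); P(X ≥ 10) = Σ C(11,k) p^k (1−p)^(11−k) over k:
  k=10: C(11,10)·0.854^10·0.146^1 = 0.33138
  k=11: C(11,11)·0.854^11·0.146^0 = 0.17621
Total = 0.50759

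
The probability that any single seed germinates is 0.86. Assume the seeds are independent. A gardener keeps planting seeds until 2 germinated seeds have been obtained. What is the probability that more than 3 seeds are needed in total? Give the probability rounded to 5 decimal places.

Needing more than 3 seeds ⇔ fewer than 2 successes in the first 3. With X ~ Binomial(3, 0.86), P(Y > 3) = P(X ≤ 1).
  k=0: C(3,0)·0.86^0·0.14^3 = 0.0027440
  k=1: C(3,1)·0.86^1·0.14^2 = 0.0505680
P(X ≤ 1) = 0.0533120

0.05331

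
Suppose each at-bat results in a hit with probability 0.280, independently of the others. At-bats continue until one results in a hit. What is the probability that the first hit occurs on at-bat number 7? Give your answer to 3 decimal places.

0.039

Geometric (trials to first success), p = 0.28.
P(Y = 7) = (1−p)^6 · p = 0.13931 · 0.28 = 0.03901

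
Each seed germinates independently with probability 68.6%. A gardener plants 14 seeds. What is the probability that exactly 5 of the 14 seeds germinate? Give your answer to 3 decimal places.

0.009

X ~ Binomial(n=14, p=0.686).
P(X=5) = C(14,5) · p^5 · (1−p)^9
= 2002 · 0.15192 · 2.9673e-05 = 0.00903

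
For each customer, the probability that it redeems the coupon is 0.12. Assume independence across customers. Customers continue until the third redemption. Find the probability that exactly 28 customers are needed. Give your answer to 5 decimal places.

0.02483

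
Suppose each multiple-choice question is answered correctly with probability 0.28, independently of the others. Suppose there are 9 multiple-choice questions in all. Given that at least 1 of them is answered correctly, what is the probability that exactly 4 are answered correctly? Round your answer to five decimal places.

0.15807

X ~ Binomial(9, 0.28). Want P(X=4 | X≥1) = P(X=4) / P(X≥1).
P(X=4) = C(9,4)·0.28^4·0.72^5 = 0.1498529
P(X≥1) = 1 − 0.0519987 = 0.9480013
Ratio = 0.1498529 / 0.9480013 = 0.1580725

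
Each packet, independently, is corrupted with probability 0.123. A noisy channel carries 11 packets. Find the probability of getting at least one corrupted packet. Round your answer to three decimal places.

0.764

P(at least one) = 1 − P(none) = 1 − (1 − 0.123)^11
= 1 − 0.23605 = 0.76395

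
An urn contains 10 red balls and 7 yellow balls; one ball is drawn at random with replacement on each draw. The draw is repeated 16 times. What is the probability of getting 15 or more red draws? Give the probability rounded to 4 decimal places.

0.0025

X ~ Binomial(16, 0.588235); P(X ≥ 15) = Σ C(16,k) p^k (1−p)^(16−k) over k:
  k=15: C(16,15)·0.588235^15·0.411765^1 = 0.002302
  k=16: C(16,16)·0.588235^16·0.411765^0 = 0.000206
Total = 0.002507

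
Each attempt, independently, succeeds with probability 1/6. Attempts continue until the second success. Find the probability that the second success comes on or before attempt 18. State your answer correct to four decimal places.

0.8272

Finishing within 18 attempts ⇔ at least 2 successes in the first 18. With X ~ Binomial(18, 0.166667), P(Y ≤ 18) = 1 − P(X ≤ 1).
  k=0: C(18,0)·0.166667^0·0.833333^18 = 0.037561
  k=1: C(18,1)·0.166667^1·0.833333^17 = 0.135220
1 − 0.172781 = 0.827219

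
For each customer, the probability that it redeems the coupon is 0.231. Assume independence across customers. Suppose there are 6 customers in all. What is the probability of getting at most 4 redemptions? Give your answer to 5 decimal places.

X ~ Binomial(6, 0.231); P(X ≤ 4) = Σ C(6,k) p^k (1−p)^(6−k) over k:
  k=0: C(6,0)·0.231^0·0.769^6 = 0.2068036
  k=1: C(6,1)·0.231^1·0.769^5 = 0.3727305
  k=2: C(6,2)·0.231^2·0.769^4 = 0.2799114
  k=3: C(6,3)·0.231^3·0.769^3 = 0.1121102
  k=4: C(6,4)·0.231^4·0.769^2 = 0.0252576
Total = 0.9968132

0.99681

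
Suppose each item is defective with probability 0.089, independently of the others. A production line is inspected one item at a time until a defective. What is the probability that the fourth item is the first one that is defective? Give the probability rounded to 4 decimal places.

Geometric (trials to first success), p = 0.089.
P(Y = 4) = (1−p)^3 · p = 0.75606 · 0.089 = 0.067289

0.0673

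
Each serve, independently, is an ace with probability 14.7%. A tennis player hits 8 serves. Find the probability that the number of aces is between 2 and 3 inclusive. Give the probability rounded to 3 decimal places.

0.313

X ~ Binomial(8, 0.147); P(2 ≤ X ≤ 3) = Σ C(8,k) p^k (1−p)^(8−k) over k:
  k=2: C(8,2)·0.147^2·0.853^6 = 0.23307
  k=3: C(8,3)·0.147^3·0.853^5 = 0.08033
Total = 0.31340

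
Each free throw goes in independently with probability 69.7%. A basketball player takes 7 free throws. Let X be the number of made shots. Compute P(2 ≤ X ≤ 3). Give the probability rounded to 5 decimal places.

X ~ Binomial(7, 0.697); P(2 ≤ X ≤ 3) = Σ C(7,k) p^k (1−p)^(7−k) over k:
  k=2: C(7,2)·0.697^2·0.303^5 = 0.0260554
  k=3: C(7,3)·0.697^3·0.303^4 = 0.0998934
Total = 0.1259488

0.12595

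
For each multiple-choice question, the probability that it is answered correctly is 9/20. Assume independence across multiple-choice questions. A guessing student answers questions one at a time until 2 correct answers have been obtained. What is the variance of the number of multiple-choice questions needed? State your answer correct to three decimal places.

5.432

Y = total multiple-choice questions until the second success; negative binomial with r=2, p=0.45.
Var(Y) = r(1−p)/p² = 2·0.55 / 0.45² = 5.43210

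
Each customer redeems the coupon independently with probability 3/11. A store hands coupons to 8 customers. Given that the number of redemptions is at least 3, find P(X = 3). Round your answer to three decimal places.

0.610

X ~ Binomial(8, 0.272727). Want P(X=3 | X≥3) = P(X=3) / P(X≥3).
P(X=3) = C(8,3)·0.272727^3·0.727273^5 = 0.23113
P(X≥3) = 1 − 0.07827 − 0.23480 − 0.30818 = 0.37876
Ratio = 0.23113 / 0.37876 = 0.61024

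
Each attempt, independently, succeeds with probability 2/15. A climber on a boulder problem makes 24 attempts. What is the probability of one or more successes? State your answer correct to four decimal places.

0.9678

P(at least one) = 1 − P(none) = 1 − (1 − 0.133333)^24
= 1 − 0.032244 = 0.967756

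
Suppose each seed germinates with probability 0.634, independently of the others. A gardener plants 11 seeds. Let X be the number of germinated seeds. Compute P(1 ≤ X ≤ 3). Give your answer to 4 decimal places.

0.0164

X ~ Binomial(11, 0.634); P(1 ≤ X ≤ 3) = Σ C(11,k) p^k (1−p)^(11−k) over k:
  k=1: C(11,1)·0.634^1·0.366^10 = 0.000301
  k=2: C(11,2)·0.634^2·0.366^9 = 0.002605
  k=3: C(11,3)·0.634^3·0.366^8 = 0.013539
Total = 0.016446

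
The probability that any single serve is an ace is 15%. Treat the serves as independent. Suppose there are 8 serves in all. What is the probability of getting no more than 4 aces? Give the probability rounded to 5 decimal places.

X ~ Binomial(8, 0.15); P(X ≤ 4) = Σ C(8,k) p^k (1−p)^(8−k) over k:
  k=0: C(8,0)·0.15^0·0.85^8 = 0.2724905
  k=1: C(8,1)·0.15^1·0.85^7 = 0.3846925
  k=2: C(8,2)·0.15^2·0.85^6 = 0.2376042
  k=3: C(8,3)·0.15^3·0.85^5 = 0.0838603
  k=4: C(8,4)·0.15^4·0.85^4 = 0.0184986
Total = 0.9971461

0.99715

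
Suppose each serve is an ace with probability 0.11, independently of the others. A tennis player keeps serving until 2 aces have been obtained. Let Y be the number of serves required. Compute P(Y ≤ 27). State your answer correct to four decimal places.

Finishing within 27 serves ⇔ at least 2 successes in the first 27. With X ~ Binomial(27, 0.11), P(Y ≤ 27) = 1 − P(X ≤ 1).
  k=0: C(27,0)·0.11^0·0.89^27 = 0.043006
  k=1: C(27,1)·0.11^1·0.89^26 = 0.143515
1 − 0.186521 = 0.813479

0.8135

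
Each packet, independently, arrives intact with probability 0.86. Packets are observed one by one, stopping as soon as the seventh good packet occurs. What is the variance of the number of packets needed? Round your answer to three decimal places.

Y = total packets until the seventh success; negative binomial with r=7, p=0.86.
Var(Y) = r(1−p)/p² = 7·0.14 / 0.86² = 1.32504

1.325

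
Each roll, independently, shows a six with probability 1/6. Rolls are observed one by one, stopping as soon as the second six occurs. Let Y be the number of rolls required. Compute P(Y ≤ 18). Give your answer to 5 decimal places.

0.82722

Finishing within 18 rolls ⇔ at least 2 successes in the first 18. With X ~ Binomial(18, 0.166667), P(Y ≤ 18) = 1 − P(X ≤ 1).
  k=0: C(18,0)·0.166667^0·0.833333^18 = 0.0375610
  k=1: C(18,1)·0.166667^1·0.833333^17 = 0.1352197
1 − 0.1727808 = 0.8272192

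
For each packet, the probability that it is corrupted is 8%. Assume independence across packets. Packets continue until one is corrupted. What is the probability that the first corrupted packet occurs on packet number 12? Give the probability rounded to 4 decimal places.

0.0320

Geometric (trials to first success), p = 0.08.
P(Y = 12) = (1−p)^11 · p = 0.39964 · 0.08 = 0.031971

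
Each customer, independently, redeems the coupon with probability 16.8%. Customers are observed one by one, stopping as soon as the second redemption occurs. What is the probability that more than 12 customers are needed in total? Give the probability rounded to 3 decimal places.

0.377

Needing more than 12 customers ⇔ fewer than 2 successes in the first 12. With X ~ Binomial(12, 0.168), P(Y > 12) = P(X ≤ 1).
  k=0: C(12,0)·0.168^0·0.832^12 = 0.11002
  k=1: C(12,1)·0.168^1·0.832^11 = 0.26659
P(X ≤ 1) = 0.37661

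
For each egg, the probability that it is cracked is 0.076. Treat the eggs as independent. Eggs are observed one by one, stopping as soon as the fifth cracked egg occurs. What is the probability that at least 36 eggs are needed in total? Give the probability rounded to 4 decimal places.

Needing more than 35 eggs ⇔ fewer than 5 successes in the first 35. With X ~ Binomial(35, 0.076), P(Y > 35) = P(X ≤ 4).
  k=0: C(35,0)·0.076^0·0.924^35 = 0.062881
  k=1: C(35,1)·0.076^1·0.924^34 = 0.181021
  k=2: C(35,2)·0.076^2·0.924^33 = 0.253116
  k=3: C(35,3)·0.076^3·0.924^32 = 0.229010
  k=4: C(35,4)·0.076^4·0.924^31 = 0.150690
P(X ≤ 4) = 0.876717

0.8767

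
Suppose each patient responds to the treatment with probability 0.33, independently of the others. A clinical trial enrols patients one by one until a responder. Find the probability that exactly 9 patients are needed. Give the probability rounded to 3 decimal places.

Geometric (trials to first success), p = 0.33.
P(Y = 9) = (1−p)^8 · p = 0.040607 · 0.33 = 0.01340

0.013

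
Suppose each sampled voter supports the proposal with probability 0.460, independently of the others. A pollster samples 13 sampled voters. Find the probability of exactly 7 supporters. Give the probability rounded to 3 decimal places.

0.185

X ~ Binomial(n=13, p=0.46).
P(X=7) = C(13,7) · p^7 · (1−p)^6
= 1716 · 0.0043582 · 0.024795 = 0.18543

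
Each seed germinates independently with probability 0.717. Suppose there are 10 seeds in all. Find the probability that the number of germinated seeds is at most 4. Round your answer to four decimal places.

0.0360

X ~ Binomial(10, 0.717); P(X ≤ 4) = Σ C(10,k) p^k (1−p)^(10−k) over k:
  k=0: C(10,0)·0.717^0·0.283^10 = 0.000003
  k=1: C(10,1)·0.717^1·0.283^9 = 0.000083
  k=2: C(10,2)·0.717^2·0.283^8 = 0.000952
  k=3: C(10,3)·0.717^3·0.283^7 = 0.006430
  k=4: C(10,4)·0.717^4·0.283^6 = 0.028511
Total = 0.035980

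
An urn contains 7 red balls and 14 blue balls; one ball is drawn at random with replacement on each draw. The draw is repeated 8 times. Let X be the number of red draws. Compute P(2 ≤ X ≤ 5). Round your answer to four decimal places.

0.7852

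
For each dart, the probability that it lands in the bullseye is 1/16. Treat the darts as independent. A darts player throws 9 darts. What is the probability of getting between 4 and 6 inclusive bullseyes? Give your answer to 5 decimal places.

X ~ Binomial(9, 0.0625); P(4 ≤ X ≤ 6) = Σ C(9,k) p^k (1−p)^(9−k) over k:
  k=4: C(9,4)·0.0625^4·0.9375^5 = 0.0013923
  k=5: C(9,5)·0.0625^5·0.9375^4 = 0.0000928
  k=6: C(9,6)·0.0625^6·0.9375^3 = 0.0000041
Total = 0.0014893

0.00149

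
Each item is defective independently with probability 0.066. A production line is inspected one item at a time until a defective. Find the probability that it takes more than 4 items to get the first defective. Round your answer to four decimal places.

Y = number of items to the first success; geometric, p = 0.066.
P(Y > 4) = P(first 4 all fail) = (1−p)^4 = 0.761005

0.7610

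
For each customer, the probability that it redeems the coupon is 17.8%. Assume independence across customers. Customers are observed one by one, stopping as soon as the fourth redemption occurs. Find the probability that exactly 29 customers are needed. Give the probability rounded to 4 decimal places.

Y = trial on which the fourth success occurs; negative binomial, r=4, p=0.178.
P(Y=29) = C(28,3) · p^4 · (1−p)^25
= 3276 · 0.0010039 · 0.0074438 = 0.024480

0.0245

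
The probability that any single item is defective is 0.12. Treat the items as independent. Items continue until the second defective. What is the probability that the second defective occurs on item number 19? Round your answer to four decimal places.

0.0295

Y = trial on which the second success occurs; negative binomial, r=2, p=0.12.
P(Y=19) = C(18,1) · p^2 · (1−p)^17
= 18 · 0.0144 · 0.11382 = 0.029501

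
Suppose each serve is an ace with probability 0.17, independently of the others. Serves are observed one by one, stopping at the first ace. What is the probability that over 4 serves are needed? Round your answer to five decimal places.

Y = number of serves to the first success; geometric, p = 0.17.
P(Y > 4) = P(first 4 all fail) = (1−p)^4 = 0.4745832

0.47458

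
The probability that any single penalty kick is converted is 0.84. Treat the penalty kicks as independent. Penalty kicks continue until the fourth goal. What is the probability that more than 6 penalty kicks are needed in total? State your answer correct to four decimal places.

0.0560

Needing more than 6 penalty kicks ⇔ fewer than 4 successes in the first 6. With X ~ Binomial(6, 0.84), P(Y > 6) = P(X ≤ 3).
  k=0: C(6,0)·0.84^0·0.16^6 = 0.000017
  k=1: C(6,1)·0.84^1·0.16^5 = 0.000528
  k=2: C(6,2)·0.84^2·0.16^4 = 0.006936
  k=3: C(6,3)·0.84^3·0.16^3 = 0.048554
P(X ≤ 3) = 0.056036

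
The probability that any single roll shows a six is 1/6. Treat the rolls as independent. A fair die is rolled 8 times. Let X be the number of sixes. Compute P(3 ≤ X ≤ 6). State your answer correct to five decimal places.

0.13482

X ~ Binomial(8, 0.166667); P(3 ≤ X ≤ 6) = Σ C(8,k) p^k (1−p)^(8−k) over k:
  k=3: C(8,3)·0.166667^3·0.833333^5 = 0.1041905
  k=4: C(8,4)·0.166667^4·0.833333^4 = 0.0260476
  k=5: C(8,5)·0.166667^5·0.833333^3 = 0.0041676
  k=6: C(8,6)·0.166667^6·0.833333^2 = 0.0004168
Total = 0.1348225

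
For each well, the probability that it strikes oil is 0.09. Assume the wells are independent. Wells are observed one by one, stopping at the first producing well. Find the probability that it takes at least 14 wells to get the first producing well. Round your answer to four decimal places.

Y = number of wells to the first success; geometric, p = 0.09.
P(Y > 13) = P(first 13 all fail) = (1−p)^13 = 0.293453

0.2935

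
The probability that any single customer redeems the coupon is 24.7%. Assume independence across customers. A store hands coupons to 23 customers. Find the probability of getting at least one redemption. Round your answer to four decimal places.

0.9985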